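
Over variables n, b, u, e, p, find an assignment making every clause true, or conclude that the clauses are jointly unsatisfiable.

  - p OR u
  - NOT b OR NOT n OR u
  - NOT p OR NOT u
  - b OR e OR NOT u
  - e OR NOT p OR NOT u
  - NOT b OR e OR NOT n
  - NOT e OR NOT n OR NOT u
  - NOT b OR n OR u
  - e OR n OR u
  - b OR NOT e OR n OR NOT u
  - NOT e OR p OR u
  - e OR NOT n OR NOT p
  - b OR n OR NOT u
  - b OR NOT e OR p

n = False; b = True; u = True; e = False; p = False

Set n = False.
Set b = True.
  then (NOT b OR n OR u) forces u = True.
  then (NOT p OR NOT u) forces p = False.
Set e = False.
All clauses satisfied.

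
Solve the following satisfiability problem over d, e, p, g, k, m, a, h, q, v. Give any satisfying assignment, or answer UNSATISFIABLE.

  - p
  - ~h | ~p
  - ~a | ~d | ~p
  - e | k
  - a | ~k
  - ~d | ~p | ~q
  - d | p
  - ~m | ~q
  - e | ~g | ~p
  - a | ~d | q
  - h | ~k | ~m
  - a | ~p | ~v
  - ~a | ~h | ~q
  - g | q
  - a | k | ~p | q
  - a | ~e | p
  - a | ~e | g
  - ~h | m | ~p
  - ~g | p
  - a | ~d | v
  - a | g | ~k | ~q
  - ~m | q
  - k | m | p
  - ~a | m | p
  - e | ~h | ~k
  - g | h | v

d: False, e: False, p: True, g: False, k: True, m: False, a: True, h: False, q: True, v: True

Unit clause (p) forces p = True.
In (~h | ~p) only ~h is left, so h = False.
Set d = False.
Set e = False.
  then (e | k) forces k = True.
  then (a | ~k) forces a = True.
  then (e | ~g | ~p) forces g = False.
  then (h | ~k | ~m) forces m = False.
  then (g | q) forces q = True.
  then (g | h | v) forces v = True.
All clauses satisfied.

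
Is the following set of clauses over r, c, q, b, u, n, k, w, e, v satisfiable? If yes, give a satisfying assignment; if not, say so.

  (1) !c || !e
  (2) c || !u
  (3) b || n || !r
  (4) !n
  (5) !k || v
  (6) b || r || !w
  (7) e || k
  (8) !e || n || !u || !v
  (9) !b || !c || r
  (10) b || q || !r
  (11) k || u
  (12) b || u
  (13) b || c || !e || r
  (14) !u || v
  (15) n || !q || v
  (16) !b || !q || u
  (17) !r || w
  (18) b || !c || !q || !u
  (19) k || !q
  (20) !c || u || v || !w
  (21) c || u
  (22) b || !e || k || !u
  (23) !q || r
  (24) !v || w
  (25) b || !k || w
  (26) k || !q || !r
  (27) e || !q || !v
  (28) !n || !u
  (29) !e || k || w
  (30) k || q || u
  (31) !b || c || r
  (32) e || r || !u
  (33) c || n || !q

r: True, c: True, q: False, b: True, u: True, n: False, k: True, w: True, e: False, v: True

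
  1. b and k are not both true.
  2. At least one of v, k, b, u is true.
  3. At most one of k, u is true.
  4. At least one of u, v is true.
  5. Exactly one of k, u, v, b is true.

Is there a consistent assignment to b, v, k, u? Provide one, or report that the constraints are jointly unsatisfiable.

b = False, v = False, k = False, u = True

  (1) b=F, k=F — not both ✓
  (2) {v, k, b, u}: 1 true — at least one ✓
  (3) {k, u}: 1 true — at most one ✓
  (4) {u, v}: 1 true — at least one ✓
  (5) {k, u, v, b}: 1 true — exactly one ✓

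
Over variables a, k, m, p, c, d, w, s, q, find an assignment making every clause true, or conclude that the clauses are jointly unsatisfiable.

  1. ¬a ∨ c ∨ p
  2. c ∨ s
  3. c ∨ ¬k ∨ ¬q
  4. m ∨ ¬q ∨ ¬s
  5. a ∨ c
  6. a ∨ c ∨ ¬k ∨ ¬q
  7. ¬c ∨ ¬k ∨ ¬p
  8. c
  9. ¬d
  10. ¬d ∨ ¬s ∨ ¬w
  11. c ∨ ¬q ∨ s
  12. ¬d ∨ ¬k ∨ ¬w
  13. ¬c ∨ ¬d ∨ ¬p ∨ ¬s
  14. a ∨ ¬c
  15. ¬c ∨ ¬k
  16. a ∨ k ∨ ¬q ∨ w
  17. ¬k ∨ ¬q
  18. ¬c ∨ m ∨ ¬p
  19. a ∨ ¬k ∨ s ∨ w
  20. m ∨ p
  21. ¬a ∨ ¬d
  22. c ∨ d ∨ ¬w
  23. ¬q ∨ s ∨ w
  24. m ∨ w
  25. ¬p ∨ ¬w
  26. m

a = True, k = False, m = True, p = False, c = True, d = False, w = False, s = True, q = True

Unit clause (c) forces c = True.
Unit clause (¬d) forces d = False.
In (a ∨ ¬c) only a is left, so a = True.
In (¬c ∨ ¬k) only ¬k is left, so k = False.
Unit clause (m) forces m = True.
Set p = False.
Set w = False.
Set s = True.
Set q = True.
All clauses satisfied.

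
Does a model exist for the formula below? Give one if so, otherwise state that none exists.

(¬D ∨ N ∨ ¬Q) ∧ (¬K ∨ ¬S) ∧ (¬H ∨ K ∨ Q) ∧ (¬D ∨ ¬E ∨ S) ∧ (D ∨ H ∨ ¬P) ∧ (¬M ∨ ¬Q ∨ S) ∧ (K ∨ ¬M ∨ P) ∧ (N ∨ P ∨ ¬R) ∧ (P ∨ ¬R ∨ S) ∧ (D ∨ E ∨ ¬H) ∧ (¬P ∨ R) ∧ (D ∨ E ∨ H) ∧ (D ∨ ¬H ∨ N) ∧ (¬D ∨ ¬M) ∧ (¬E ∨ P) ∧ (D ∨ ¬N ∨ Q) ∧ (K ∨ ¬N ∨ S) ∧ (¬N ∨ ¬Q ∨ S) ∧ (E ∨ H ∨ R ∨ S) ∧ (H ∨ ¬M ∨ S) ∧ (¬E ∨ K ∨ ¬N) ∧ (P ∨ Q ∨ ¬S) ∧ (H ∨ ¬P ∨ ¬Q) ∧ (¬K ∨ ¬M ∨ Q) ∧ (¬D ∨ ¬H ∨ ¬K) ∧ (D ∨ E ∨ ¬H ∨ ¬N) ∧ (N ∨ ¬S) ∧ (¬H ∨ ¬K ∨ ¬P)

Set K = False.
Set P = True.
  then (¬P ∨ R) forces R = True.
Set Q = True.
  then (H ∨ ¬P ∨ ¬Q) forces H = True.
Try D = False:
  (D ∨ E ∨ ¬H) forces E = True.
  (D ∨ ¬H ∨ N) forces N = True.
  clause (¬E ∨ K ∨ ¬N) is falsified — backtrack.
So D = True.
  then (¬D ∨ N ∨ ¬Q) forces N = True.
  then (¬D ∨ ¬M) forces M = False.
  then (K ∨ ¬N ∨ S) forces S = True.
  then (¬E ∨ K ∨ ¬N) forces E = False.
All clauses satisfied.

K: False, P: True, Q: True, D: True, M: False, H: True, N: True, E: False, S: True, R: True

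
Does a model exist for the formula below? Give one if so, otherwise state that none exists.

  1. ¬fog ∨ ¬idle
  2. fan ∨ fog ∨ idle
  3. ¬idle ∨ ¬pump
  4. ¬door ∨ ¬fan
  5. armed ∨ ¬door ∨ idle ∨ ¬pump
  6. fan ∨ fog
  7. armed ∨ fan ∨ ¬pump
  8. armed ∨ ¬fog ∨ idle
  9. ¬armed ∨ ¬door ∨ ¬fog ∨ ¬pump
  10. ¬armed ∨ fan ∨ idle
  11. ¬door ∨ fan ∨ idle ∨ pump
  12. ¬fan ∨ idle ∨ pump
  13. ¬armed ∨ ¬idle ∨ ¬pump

Set armed = True.
Set pump = True.
  then (¬idle ∨ ¬pump) forces idle = False.
  then (¬armed ∨ fan ∨ idle) forces fan = True.
  then (¬door ∨ ¬fan) forces door = False.
Set fog = False.
All clauses satisfied.

armed = True, pump = True, fog = False, fan = True, idle = False, door = False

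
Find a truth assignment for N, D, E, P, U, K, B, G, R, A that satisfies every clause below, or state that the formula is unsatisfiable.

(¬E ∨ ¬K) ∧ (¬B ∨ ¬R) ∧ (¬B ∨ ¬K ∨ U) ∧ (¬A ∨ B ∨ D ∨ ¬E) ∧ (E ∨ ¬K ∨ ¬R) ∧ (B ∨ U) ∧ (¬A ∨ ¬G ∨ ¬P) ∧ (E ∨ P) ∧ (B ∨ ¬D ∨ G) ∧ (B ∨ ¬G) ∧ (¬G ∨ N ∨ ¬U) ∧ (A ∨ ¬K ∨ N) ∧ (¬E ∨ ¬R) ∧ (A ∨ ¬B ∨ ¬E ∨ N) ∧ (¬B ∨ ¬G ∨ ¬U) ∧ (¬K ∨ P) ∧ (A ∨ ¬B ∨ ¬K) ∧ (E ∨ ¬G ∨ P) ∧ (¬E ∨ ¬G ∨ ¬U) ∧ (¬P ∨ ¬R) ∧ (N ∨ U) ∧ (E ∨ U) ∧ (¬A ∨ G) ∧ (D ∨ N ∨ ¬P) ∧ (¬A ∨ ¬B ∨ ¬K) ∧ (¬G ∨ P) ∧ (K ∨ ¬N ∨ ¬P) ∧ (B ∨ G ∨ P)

N = False, D = True, E = False, P = True, U = True, K = False, B = True, G = False, R = False, A = False

Set N = False.
  then (N ∨ U) forces U = True.
  then (¬G ∨ N ∨ ¬U) forces G = False.
  then (¬A ∨ G) forces A = False.
  then (A ∨ ¬K ∨ N) forces K = False.
Try D = False:
  (D ∨ N ∨ ¬P) forces P = False.
  (E ∨ P) forces E = True.
  (¬E ∨ ¬R) forces R = False.
  (A ∨ ¬B ∨ ¬E ∨ N) forces B = False.
  clause (B ∨ G ∨ P) is falsified — backtrack.
So D = True.
  then (B ∨ ¬D ∨ G) forces B = True.
  then (A ∨ ¬B ∨ ¬E ∨ N) forces E = False.
  then (¬B ∨ ¬R) forces R = False.
  then (E ∨ P) forces P = True.
All clauses satisfied.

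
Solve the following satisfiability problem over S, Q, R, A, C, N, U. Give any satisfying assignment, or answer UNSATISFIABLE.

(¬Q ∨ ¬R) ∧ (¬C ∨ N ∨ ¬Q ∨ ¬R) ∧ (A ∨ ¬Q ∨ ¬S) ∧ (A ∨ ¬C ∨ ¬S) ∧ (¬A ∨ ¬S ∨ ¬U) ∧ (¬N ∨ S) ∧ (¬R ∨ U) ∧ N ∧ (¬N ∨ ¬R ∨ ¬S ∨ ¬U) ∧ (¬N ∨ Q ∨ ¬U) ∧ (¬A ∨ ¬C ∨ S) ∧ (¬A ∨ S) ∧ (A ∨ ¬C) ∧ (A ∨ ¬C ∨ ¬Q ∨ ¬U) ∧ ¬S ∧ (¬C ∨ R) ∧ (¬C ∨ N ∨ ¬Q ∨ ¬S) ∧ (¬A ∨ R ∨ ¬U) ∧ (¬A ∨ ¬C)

Case S = True:
  Clause (¬S) is falsified — contradiction.
Case S = False:
  (¬N ∨ S) forces N = False.
  Clause (N) is falsified — contradiction.
Both cases fail, so the formula is unsatisfiable.

No satisfying assignment exists.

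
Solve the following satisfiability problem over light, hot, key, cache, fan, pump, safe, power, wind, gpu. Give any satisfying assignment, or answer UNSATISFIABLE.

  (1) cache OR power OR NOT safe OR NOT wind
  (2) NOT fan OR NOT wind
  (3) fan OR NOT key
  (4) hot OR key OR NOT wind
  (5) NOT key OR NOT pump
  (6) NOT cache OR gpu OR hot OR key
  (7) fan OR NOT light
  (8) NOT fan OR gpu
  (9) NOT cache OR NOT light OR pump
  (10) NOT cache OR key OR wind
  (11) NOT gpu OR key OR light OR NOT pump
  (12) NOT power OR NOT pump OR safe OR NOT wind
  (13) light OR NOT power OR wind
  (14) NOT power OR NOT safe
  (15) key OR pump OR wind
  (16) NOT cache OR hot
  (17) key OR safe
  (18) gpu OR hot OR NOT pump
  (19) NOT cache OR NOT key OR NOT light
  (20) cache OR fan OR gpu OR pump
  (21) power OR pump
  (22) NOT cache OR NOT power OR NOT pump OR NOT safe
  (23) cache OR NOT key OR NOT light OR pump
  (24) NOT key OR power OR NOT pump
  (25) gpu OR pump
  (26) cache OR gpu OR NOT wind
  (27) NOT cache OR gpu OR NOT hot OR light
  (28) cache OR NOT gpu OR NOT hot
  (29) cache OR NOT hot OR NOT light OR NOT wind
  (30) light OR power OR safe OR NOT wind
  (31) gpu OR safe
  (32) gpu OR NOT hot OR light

Set light = True.
  then (fan OR NOT light) forces fan = True.
  then (NOT fan OR gpu) forces gpu = True.
  then (NOT fan OR NOT wind) forces wind = False.
Try hot = True:
  (cache OR NOT gpu OR NOT hot) forces cache = True.
  (NOT cache OR NOT light OR pump) forces pump = True.
  (NOT key OR NOT pump) forces key = False.
  clause (NOT cache OR key OR wind) is falsified — backtrack.
So hot = False.
  then (NOT cache OR hot) forces cache = False.
Set key = False.
  then (key OR pump OR wind) forces pump = True.
  then (key OR safe) forces safe = True.
  then (NOT power OR NOT safe) forces power = False.
All clauses satisfied.

light: True, hot: False, key: False, cache: False, fan: True, pump: True, safe: True, power: False, wind: False, gpu: True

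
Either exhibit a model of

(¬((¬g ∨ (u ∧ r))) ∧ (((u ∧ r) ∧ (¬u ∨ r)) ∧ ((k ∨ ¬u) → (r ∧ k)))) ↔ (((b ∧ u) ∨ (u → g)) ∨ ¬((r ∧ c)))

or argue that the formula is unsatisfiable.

r = True; u = True; k = True; g = False; c = True; b = False

  (¬((¬g ∨ (u ∧ r))) ∧ (((u ∧ r) ∧ (¬u ∨ r)) ∧ ((k ∨ ¬u) → (r ∧ k)))) ↔ (((b ∧ u) ∨ (u → g)) ∨ ¬((r ∧ c))) = True
    ¬((¬g ∨ (u ∧ r))) ∧ (((u ∧ r) ∧ (¬u ∨ r)) ∧ ((k ∨ ¬u) → (r ∧ k))) = False
      ¬((¬g ∨ (u ∧ r))) = False
        ¬g ∨ (u ∧ r) = True
          ¬g = True
          u ∧ r = True
      ((u ∧ r) ∧ (¬u ∨ r)) ∧ ((k ∨ ¬u) → (r ∧ k)) = True
        (u ∧ r) ∧ (¬u ∨ r) = True
          u ∧ r = True
          ¬u ∨ r = True
            ¬u = False
        (k ∨ ¬u) → (r ∧ k) = True
          k ∨ ¬u = True
            ¬u = False
          r ∧ k = True
    ((b ∧ u) ∨ (u → g)) ∨ ¬((r ∧ c)) = False
      (b ∧ u) ∨ (u → g) = False
        b ∧ u = False
        u → g = False
      ¬((r ∧ c)) = False
        r ∧ c = True
The formula evaluates to True.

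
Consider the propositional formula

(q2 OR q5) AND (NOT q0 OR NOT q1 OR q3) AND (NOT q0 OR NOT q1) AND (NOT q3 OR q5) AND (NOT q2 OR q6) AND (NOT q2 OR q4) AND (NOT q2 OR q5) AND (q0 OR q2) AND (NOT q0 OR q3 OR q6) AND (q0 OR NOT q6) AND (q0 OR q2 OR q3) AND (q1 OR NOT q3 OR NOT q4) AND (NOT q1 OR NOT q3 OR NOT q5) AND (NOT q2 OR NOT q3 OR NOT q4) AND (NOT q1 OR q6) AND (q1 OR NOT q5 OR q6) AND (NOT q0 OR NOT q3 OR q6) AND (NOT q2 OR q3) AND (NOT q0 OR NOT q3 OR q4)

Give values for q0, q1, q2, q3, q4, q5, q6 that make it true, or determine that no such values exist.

q0 = True, q1 = False, q2 = False, q3 = False, q4 = True, q5 = True, q6 = True

Try q0 = False:
  (q0 OR q2) forces q2 = True.
  (NOT q2 OR q6) forces q6 = True.
  clause (q0 OR NOT q6) is falsified — backtrack.
So q0 = True.
  then (NOT q0 OR NOT q1) forces q1 = False.
Try q2 = True:
  (NOT q2 OR q6) forces q6 = True.
  (NOT q2 OR q4) forces q4 = True.
  (NOT q2 OR q5) forces q5 = True.
  (q1 OR NOT q3 OR NOT q4) forces q3 = False.
  clause (NOT q2 OR q3) is falsified — backtrack.
So q2 = False.
  then (q2 OR q5) forces q5 = True.
  then (q1 OR NOT q5 OR q6) forces q6 = True.
Set q3 = False.
Set q4 = True.
All clauses satisfied.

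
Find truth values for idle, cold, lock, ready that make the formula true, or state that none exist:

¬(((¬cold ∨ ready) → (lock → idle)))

idle=F; cold=T; lock=T; ready=T

  ¬(((¬cold ∨ ready) → (lock → idle))) = True
    (¬cold ∨ ready) → (lock → idle) = False
      ¬cold ∨ ready = True
        ¬cold = False
      lock → idle = False
The formula evaluates to True.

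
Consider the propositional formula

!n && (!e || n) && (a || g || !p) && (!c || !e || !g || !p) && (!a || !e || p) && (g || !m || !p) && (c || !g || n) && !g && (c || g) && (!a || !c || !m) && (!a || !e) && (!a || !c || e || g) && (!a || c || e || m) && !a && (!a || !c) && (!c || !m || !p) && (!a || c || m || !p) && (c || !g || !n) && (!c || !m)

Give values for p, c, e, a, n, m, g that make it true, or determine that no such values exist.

Unit clause (!n) forces n = False.
In (!e || n) only !e is left, so e = False.
Unit clause (!g) forces g = False.
In (c || g) only c is left, so c = True.
In (!a || !c || e || g) only !a is left, so a = False.
In (!c || !m) only !m is left, so m = False.
In (a || g || !p) only !p is left, so p = False.
All clauses satisfied.

p=F, c=T, e=F, a=F, n=F, m=F, g=F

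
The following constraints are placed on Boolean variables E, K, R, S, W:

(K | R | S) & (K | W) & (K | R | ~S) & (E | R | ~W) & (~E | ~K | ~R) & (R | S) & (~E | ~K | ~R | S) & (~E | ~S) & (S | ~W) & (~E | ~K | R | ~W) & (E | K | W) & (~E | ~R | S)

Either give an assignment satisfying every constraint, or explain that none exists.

E: False, K: True, R: True, S: True, W: False

Set E = False.
Set K = True.
Set R = True.
Set S = True.
Set W = False.
All clauses satisfied.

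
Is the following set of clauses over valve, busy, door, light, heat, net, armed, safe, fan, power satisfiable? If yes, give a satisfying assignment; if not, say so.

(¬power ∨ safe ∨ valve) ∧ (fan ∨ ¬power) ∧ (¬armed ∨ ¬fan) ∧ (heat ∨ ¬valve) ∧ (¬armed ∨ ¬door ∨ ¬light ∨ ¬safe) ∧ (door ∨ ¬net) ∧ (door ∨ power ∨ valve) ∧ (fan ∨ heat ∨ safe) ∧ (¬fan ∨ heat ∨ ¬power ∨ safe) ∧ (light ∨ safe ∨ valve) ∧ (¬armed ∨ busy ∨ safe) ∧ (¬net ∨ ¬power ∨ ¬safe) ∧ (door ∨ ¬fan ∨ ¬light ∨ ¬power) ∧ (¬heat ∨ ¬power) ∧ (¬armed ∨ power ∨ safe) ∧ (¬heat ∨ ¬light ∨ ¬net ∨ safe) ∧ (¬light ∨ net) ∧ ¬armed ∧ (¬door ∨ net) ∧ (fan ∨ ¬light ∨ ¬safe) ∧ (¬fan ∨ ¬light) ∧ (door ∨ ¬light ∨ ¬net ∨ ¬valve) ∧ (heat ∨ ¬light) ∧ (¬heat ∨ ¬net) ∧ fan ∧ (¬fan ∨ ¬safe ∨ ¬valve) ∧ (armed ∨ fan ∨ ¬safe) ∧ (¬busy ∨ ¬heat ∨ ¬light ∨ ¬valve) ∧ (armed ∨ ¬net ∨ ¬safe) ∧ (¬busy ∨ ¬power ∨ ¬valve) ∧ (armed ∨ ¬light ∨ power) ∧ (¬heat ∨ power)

Unit clause (¬armed) forces armed = False.
Unit clause (fan) forces fan = True.
In (¬fan ∨ ¬light) only ¬light is left, so light = False.
Try valve = True:
  (heat ∨ ¬valve) forces heat = True.
  (¬heat ∨ ¬power) forces power = False.
  clause (¬heat ∨ power) is falsified — backtrack.
So valve = False.
  then (light ∨ safe ∨ valve) forces safe = True.
  then (armed ∨ ¬net ∨ ¬safe) forces net = False.
  then (¬door ∨ net) forces door = False.
  then (door ∨ power ∨ valve) forces power = True.
  then (¬heat ∨ ¬power) forces heat = False.
Set busy = True.
All clauses satisfied.

valve = False, busy = True, door = False, light = False, heat = False, net = False, armed = False, safe = True, fan = True, power = True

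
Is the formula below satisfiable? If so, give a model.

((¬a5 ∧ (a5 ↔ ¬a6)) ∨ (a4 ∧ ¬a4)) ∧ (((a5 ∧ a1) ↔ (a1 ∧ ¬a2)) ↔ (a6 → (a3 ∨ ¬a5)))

a1=T; a2=T; a3=F; a4=F; a5=F; a6=T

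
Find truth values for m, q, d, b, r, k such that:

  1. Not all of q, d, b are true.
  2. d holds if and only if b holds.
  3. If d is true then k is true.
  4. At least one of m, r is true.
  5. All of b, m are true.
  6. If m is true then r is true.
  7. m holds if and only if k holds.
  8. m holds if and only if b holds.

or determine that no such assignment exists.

m=T; q=F; d=T; b=T; r=T; k=T

  (1) {q, d, b}: 2/3 true — not all ✓
  (2) d=T, b=T — same ✓
  (3) d=T ⇒ k: T ✓
  (4) {m, r}: 2 true — at least one ✓
  (5) {b, m}: all 2 true ✓
  (6) m=T ⇒ r: T ✓
  (7) m=T, k=T — same ✓
  (8) m=T, b=T — same ✓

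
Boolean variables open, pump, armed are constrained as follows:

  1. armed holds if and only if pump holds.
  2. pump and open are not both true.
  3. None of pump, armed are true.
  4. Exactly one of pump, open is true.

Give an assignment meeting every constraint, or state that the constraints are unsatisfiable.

open = True, pump = False, armed = False

  (1) armed=F, pump=F — same ✓
  (2) pump=F, open=T — not both ✓
  (3) {pump, armed}: 0 true — none ✓
  (4) {pump, open}: 1 true — exactly one ✓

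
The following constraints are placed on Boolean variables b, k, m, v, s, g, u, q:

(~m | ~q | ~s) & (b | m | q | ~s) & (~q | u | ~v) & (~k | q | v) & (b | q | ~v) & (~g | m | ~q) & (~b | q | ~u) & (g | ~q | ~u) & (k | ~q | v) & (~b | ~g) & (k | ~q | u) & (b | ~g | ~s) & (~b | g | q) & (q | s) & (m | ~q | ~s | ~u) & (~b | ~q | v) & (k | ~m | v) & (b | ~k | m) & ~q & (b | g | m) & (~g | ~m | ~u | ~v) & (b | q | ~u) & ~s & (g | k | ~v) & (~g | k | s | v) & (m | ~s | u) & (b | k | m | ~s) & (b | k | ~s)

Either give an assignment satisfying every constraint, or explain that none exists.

Unsatisfiable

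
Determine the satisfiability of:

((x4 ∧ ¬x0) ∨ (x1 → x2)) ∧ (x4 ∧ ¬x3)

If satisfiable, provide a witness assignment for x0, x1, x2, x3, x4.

x0 = False; x1 = False; x2 = True; x3 = False; x4 = True

  (x4 ∧ ¬x0) ∨ (x1 → x2) = True
    x4 ∧ ¬x0 = True
      ¬x0 = True
    x1 → x2 = True
  x4 ∧ ¬x3 = True
    ¬x3 = True
Both conjuncts True, so the formula holds.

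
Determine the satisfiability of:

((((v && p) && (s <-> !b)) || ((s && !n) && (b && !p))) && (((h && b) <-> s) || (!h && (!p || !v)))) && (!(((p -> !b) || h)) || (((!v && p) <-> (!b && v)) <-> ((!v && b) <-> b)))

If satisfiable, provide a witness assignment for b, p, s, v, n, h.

b=T; p=T; s=F; v=T; n=T; h=F

  (((v && p) && (s <-> !b)) || ((s && !n) && (b && !p))) && (((h && b) <-> s) || (!h && (!p || !v))) = True
    ((v && p) && (s <-> !b)) || ((s && !n) && (b && !p)) = True
      (v && p) && (s <-> !b) = True
        v && p = True
        s <-> !b = True
          !b = False
      (s && !n) && (b && !p) = False
        s && !n = False
          !n = False
        b && !p = False
          !p = False
    ((h && b) <-> s) || (!h && (!p || !v)) = True
      (h && b) <-> s = True
        h && b = False
      !h && (!p || !v) = False
        !h = True
        !p || !v = False
          !p = False
          !v = False
  !(((p -> !b) || h)) || (((!v && p) <-> (!b && v)) <-> ((!v && b) <-> b)) = True
    !(((p -> !b) || h)) = True
      (p -> !b) || h = False
        p -> !b = False
          !b = False
    ((!v && p) <-> (!b && v)) <-> ((!v && b) <-> b) = False
      (!v && p) <-> (!b && v) = True
        !v && p = False
          !v = False
        !b && v = False
          !b = False
      (!v && b) <-> b = False
        !v && b = False
          !v = False
Both conjuncts True, so the formula holds.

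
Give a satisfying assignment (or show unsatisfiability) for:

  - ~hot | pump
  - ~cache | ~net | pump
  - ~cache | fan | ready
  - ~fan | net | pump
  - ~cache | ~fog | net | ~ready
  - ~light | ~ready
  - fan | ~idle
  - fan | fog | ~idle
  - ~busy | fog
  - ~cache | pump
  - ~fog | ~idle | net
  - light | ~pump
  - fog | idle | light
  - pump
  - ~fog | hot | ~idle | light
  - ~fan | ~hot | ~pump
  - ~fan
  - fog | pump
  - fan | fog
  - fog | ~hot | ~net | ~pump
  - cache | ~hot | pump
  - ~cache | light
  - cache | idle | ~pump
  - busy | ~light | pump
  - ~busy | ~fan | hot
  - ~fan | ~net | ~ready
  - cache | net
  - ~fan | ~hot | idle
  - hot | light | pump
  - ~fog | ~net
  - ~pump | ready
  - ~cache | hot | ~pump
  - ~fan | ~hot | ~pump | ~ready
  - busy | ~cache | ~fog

UNSATISFIABLE

Case pump = True:
  (light | ~pump) forces light = True.
  (~light | ~ready) forces ready = False.
  Clause (~pump | ready) is falsified — contradiction.
Case pump = False:
  Clause (pump) is falsified — contradiction.
Both cases fail, so the formula is unsatisfiable.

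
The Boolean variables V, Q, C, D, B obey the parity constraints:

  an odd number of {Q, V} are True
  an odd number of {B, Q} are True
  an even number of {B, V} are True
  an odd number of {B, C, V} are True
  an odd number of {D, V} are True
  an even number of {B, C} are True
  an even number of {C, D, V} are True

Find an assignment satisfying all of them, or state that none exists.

V: True, Q: False, C: True, D: False, B: True

{Q, V}: 1 true → odd ✓
{B, Q}: 1 true → odd ✓
{B, V}: 2 true → even ✓
{B, C, V}: 3 true → odd ✓
{D, V}: 1 true → odd ✓
{B, C}: 2 true → even ✓
{C, D, V}: 2 true → even ✓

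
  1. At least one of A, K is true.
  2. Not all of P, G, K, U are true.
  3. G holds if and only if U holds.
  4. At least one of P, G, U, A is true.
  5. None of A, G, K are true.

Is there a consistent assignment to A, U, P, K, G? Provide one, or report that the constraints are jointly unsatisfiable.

Unsatisfiable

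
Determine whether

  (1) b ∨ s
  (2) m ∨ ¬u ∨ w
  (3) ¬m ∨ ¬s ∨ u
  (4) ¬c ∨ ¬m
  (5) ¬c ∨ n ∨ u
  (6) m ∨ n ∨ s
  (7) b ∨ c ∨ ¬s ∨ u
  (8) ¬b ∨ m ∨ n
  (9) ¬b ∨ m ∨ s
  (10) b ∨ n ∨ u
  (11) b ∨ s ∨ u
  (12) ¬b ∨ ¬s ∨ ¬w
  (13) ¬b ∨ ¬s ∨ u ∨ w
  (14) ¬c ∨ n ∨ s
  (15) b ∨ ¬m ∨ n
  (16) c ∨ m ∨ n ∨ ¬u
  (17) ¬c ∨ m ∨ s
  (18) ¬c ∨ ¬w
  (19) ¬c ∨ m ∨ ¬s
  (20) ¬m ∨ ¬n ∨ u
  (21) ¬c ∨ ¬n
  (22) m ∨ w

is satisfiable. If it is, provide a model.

c=F, m=T, n=F, b=T, u=T, s=F, w=F

Try c = True:
  (¬c ∨ ¬m) forces m = False.
  (¬c ∨ m ∨ s) forces s = True.
  clause (¬c ∨ m ∨ ¬s) is falsified — backtrack.
So c = False.
Set m = True.
Set n = False.
  then (b ∨ ¬m ∨ n) forces b = True.
Set u = True.
Set s = False.
Set w = False.
All clauses satisfied.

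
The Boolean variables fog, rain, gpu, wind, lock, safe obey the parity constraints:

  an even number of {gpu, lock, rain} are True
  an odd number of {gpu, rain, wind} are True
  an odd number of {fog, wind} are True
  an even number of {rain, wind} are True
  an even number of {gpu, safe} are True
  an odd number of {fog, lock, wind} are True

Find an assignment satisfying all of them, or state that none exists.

fog: False, rain: True, gpu: True, wind: True, lock: False, safe: True

{gpu, lock, rain}: 2 true → even ✓
{gpu, rain, wind}: 3 true → odd ✓
{fog, wind}: 1 true → odd ✓
{rain, wind}: 2 true → even ✓
{gpu, safe}: 2 true → even ✓
{fog, lock, wind}: 1 true → odd ✓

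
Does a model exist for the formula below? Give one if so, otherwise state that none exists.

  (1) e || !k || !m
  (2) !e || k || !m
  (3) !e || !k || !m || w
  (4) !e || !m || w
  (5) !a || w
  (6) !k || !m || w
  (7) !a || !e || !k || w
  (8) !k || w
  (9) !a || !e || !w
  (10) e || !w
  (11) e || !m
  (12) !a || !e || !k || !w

Set e = True.
Set w = True.
  then (!a || !e || !w) forces a = False.
Set k = False.
  then (!e || k || !m) forces m = False.
All clauses satisfied.

e = True, w = True, k = False, m = False, a = False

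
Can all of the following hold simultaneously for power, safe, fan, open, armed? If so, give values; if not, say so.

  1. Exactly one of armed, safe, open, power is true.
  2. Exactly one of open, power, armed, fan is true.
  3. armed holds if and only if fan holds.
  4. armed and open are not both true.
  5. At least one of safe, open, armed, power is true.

power = True, safe = False, fan = False, open = False, armed = False

  (1) {armed, safe, open, power}: 1 true — exactly one ✓
  (2) {open, power, armed, fan}: 1 true — exactly one ✓
  (3) armed=F, fan=F — same ✓
  (4) armed=F, open=F — not both ✓
  (5) {safe, open, armed, power}: 1 true — at least one ✓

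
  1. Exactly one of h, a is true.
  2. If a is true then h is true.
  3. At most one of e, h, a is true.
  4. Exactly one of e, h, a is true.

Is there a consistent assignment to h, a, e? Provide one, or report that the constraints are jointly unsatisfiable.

h = True, a = False, e = False

  (1) {h, a}: 1 true — exactly one ✓
  (2) a=F ⇒ h: vacuous ✓
  (3) {e, h, a}: 1 true — at most one ✓
  (4) {e, h, a}: 1 true — exactly one ✓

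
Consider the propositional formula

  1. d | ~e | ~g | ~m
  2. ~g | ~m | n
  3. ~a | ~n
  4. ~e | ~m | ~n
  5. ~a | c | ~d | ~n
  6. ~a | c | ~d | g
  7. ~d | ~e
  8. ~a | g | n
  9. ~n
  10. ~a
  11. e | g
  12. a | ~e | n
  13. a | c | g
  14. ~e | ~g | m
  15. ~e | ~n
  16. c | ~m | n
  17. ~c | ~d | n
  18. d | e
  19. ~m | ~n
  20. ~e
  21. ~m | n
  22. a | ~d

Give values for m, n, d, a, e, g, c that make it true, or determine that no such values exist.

Case n = True:
  Clause (~n) is falsified — contradiction.
Case n = False:
  (~a) forces a = False.
  (a | ~e | n) forces e = False.
  (e | g) forces g = True.
  (~g | ~m | n) forces m = False.
  (d | e) forces d = True.
  Clause (a | ~d) is falsified — contradiction.
Both cases fail, so the formula is unsatisfiable.

The formula is unsatisfiable.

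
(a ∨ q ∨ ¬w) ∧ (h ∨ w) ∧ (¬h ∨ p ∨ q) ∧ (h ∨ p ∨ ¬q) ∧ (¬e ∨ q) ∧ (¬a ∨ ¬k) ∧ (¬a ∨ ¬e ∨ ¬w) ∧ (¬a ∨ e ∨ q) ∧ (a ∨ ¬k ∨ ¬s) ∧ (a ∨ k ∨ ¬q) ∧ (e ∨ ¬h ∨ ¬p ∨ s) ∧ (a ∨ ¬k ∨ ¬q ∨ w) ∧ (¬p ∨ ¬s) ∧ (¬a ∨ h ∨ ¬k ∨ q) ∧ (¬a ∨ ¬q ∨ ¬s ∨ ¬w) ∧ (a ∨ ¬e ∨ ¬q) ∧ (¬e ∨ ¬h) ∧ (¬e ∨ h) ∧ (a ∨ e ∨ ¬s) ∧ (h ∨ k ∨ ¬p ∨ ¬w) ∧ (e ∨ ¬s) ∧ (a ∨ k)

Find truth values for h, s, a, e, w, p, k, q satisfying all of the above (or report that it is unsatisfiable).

h=T; s=F; a=T; e=F; w=T; p=F; k=F; q=T

Set h = True.
  then (¬e ∨ ¬h) forces e = False.
  then (e ∨ ¬s) forces s = False.
  then (e ∨ ¬h ∨ ¬p ∨ s) forces p = False.
  then (¬h ∨ p ∨ q) forces q = True.
Set a = True.
  then (¬a ∨ ¬k) forces k = False.
Set w = True.
All clauses satisfied.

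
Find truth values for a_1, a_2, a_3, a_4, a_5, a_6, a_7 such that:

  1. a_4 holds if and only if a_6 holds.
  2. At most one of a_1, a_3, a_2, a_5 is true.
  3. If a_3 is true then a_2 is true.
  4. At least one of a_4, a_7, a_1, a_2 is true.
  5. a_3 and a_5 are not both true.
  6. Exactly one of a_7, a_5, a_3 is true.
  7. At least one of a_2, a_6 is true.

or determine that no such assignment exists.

a_1: False, a_2: False, a_3: False, a_4: True, a_5: True, a_6: True, a_7: False

  (1) a_4=T, a_6=T — same ✓
  (2) {a_1, a_3, a_2, a_5}: 1 true — at most one ✓
  (3) a_3=F ⇒ a_2: vacuous ✓
  (4) {a_4, a_7, a_1, a_2}: 1 true — at least one ✓
  (5) a_3=F, a_5=T — not both ✓
  (6) {a_7, a_5, a_3}: 1 true — exactly one ✓
  (7) {a_2, a_6}: 1 true — at least one ✓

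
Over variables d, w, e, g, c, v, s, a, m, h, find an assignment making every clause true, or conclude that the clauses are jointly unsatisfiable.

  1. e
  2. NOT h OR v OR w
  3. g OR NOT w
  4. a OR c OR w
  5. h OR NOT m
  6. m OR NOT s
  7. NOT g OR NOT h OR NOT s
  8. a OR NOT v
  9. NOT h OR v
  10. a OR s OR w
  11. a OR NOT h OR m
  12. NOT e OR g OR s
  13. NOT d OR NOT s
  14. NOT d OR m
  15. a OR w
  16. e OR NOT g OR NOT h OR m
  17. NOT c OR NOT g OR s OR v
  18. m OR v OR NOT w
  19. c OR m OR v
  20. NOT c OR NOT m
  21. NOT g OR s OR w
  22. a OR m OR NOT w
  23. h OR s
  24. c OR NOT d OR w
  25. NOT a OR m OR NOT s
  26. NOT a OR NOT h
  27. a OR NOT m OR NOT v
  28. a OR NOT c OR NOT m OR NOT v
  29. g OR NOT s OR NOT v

Unsatisfiable — no assignment works.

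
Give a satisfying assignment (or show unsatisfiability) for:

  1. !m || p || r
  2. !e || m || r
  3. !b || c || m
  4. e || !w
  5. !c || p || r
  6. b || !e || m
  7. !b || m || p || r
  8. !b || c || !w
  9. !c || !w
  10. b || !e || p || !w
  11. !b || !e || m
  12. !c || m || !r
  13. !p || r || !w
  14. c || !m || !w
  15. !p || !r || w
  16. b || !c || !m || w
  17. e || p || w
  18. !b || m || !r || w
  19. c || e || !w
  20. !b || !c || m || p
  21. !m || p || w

Try w = True:
  (e || !w) forces e = True.
  (!c || !w) forces c = False.
  (!b || c || !w) forces b = False.
  (b || !e || m) forces m = True.
  clause (c || !m || !w) is falsified — backtrack.
So w = False.
Set c = False.
Set r = False.
Set e = False.
  then (e || p || w) forces p = True.
Set b = False.
Set m = False.
All clauses satisfied.

w=F, c=F, r=F, e=F, b=F, p=T, m=F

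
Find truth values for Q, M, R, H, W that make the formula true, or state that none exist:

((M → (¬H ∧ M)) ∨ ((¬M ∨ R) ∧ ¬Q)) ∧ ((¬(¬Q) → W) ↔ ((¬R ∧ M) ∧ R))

Q = True; M = True; R = False; H = False; W = False

  (M → (¬H ∧ M)) ∨ ((¬M ∨ R) ∧ ¬Q) = True
    M → (¬H ∧ M) = True
      ¬H ∧ M = True
        ¬H = True
    (¬M ∨ R) ∧ ¬Q = False
      ¬M ∨ R = False
        ¬M = False
      ¬Q = False
  (¬(¬Q) → W) ↔ ((¬R ∧ M) ∧ R) = True
    ¬(¬Q) → W = False
      ¬(¬Q) = True
        ¬Q = False
    (¬R ∧ M) ∧ R = False
      ¬R ∧ M = True
        ¬R = True
Both conjuncts True, so the formula holds.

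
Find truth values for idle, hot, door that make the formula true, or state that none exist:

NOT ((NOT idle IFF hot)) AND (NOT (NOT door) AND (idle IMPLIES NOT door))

idle=F; hot=F; door=T

  NOT ((NOT idle IFF hot)) = True
    NOT idle IFF hot = False
      NOT idle = True
  NOT (NOT door) AND (idle IMPLIES NOT door) = True
    NOT (NOT door) = True
      NOT door = False
    idle IMPLIES NOT door = True
      NOT door = False
Both conjuncts True, so the formula holds.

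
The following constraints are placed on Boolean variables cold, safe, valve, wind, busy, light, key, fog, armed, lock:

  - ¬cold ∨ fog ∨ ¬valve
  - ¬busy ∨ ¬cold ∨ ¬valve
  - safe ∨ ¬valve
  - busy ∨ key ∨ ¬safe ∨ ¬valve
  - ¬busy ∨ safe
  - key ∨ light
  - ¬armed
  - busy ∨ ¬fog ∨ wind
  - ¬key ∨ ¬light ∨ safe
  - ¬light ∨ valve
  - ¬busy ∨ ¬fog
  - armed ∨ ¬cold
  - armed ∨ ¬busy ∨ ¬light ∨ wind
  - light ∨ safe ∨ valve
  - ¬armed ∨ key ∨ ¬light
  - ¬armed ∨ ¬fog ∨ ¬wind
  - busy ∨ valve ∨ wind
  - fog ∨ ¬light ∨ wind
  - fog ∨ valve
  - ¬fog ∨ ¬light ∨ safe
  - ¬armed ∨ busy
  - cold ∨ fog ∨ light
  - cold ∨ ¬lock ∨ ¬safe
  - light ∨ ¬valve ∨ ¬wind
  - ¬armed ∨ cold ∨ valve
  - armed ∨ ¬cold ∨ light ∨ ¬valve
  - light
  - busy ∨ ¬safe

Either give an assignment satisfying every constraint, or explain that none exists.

Unit clause (¬armed) forces armed = False.
In (armed ∨ ¬cold) only ¬cold is left, so cold = False.
Unit clause (light) forces light = True.
In (¬light ∨ valve) only valve is left, so valve = True.
In (safe ∨ ¬valve) only safe is left, so safe = True.
In (cold ∨ ¬lock ∨ ¬safe) only ¬lock is left, so lock = False.
In (busy ∨ ¬safe) only busy is left, so busy = True.
In (¬busy ∨ ¬fog) only ¬fog is left, so fog = False.
In (armed ∨ ¬busy ∨ ¬light ∨ wind) only wind is left, so wind = True.
Set key = True.
All clauses satisfied.

cold = False, safe = True, valve = True, wind = True, busy = True, light = True, key = True, fog = False, armed = False, lock = False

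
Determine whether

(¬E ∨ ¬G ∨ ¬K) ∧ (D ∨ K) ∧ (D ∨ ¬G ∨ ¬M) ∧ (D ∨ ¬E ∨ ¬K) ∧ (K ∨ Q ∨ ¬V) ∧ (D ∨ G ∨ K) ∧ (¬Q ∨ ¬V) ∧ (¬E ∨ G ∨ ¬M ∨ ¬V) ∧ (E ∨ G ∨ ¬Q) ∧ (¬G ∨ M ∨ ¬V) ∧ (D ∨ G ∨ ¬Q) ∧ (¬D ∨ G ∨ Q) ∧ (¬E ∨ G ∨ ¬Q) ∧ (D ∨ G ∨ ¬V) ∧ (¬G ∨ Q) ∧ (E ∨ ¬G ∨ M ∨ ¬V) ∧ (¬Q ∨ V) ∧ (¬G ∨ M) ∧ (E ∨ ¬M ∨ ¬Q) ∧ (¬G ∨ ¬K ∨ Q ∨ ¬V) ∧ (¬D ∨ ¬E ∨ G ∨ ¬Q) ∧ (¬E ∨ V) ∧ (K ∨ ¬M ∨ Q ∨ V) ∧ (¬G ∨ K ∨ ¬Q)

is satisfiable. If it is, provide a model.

Try Q = True:
  (¬Q ∨ ¬V) forces V = False.
  clause (¬Q ∨ V) is falsified — backtrack.
So Q = False.
  then (¬G ∨ Q) forces G = False.
  then (¬D ∨ G ∨ Q) forces D = False.
  then (D ∨ G ∨ ¬V) forces V = False.
  then (¬E ∨ V) forces E = False.
  then (D ∨ K) forces K = True.
Set M = False.
All clauses satisfied.

Q: False, G: False, M: False, V: False, E: False, K: True, D: False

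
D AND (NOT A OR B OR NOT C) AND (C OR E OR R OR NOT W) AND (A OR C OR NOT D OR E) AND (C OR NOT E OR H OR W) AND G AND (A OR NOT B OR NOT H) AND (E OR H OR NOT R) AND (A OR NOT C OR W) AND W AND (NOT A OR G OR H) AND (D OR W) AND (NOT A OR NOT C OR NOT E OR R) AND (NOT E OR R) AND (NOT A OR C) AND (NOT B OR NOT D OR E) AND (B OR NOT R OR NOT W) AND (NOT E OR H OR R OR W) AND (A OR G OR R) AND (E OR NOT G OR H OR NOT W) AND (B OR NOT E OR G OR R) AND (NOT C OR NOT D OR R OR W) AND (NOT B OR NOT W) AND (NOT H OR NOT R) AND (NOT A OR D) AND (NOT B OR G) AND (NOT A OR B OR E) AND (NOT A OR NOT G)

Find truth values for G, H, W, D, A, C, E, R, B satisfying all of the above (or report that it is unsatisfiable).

G = True; H = True; W = True; D = True; A = False; C = True; E = False; R = False; B = False

Unit clause (D) forces D = True.
Unit clause (G) forces G = True.
Unit clause (W) forces W = True.
In (NOT B OR NOT W) only NOT B is left, so B = False.
In (NOT A OR NOT G) only NOT A is left, so A = False.
In (B OR NOT R OR NOT W) only NOT R is left, so R = False.
In (NOT E OR R) only NOT E is left, so E = False.
In (E OR NOT G OR H OR NOT W) only H is left, so H = True.
In (C OR E OR R OR NOT W) only C is left, so C = True.
All clauses satisfied.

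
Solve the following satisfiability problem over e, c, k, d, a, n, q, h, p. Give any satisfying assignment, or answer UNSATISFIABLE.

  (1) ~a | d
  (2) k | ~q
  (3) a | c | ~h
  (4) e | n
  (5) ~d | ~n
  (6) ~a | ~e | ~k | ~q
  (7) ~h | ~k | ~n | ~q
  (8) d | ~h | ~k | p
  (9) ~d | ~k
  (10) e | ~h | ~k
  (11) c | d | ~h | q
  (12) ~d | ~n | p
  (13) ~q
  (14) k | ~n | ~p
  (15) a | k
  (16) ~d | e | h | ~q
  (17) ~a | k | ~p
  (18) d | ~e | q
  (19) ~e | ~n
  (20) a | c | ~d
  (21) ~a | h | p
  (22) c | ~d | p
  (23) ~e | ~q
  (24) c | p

e: False, c: False, k: True, d: False, a: False, n: True, q: False, h: False, p: True

Unit clause (~q) forces q = False.
Set e = False.
  then (e | n) forces n = True.
  then (~d | ~n) forces d = False.
  then (~a | d) forces a = False.
  then (a | k) forces k = True.
  then (e | ~h | ~k) forces h = False.
Set c = False.
  then (c | p) forces p = True.
All clauses satisfied.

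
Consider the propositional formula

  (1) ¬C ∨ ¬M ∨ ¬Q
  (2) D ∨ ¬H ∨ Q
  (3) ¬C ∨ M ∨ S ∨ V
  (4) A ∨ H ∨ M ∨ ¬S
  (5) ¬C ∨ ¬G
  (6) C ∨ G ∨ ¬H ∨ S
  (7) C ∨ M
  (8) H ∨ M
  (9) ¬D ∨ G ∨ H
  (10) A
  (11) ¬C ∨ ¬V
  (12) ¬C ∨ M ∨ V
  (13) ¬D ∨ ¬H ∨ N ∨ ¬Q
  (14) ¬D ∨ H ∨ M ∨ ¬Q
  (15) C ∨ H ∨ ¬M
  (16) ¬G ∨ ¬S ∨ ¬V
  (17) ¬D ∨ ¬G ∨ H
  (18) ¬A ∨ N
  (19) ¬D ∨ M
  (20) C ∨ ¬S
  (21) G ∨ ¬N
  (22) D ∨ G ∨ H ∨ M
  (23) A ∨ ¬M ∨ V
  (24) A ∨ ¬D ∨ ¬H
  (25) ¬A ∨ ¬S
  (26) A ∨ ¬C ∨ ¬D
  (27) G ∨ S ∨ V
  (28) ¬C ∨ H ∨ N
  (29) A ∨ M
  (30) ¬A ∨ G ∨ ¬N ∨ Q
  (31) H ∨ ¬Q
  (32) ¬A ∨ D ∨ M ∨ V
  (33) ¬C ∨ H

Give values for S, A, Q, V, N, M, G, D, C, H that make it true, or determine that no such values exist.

S = False, A = True, Q = True, V = False, N = True, M = True, G = True, D = False, C = False, H = True

Unit clause (A) forces A = True.
In (¬A ∨ N) only N is left, so N = True.
In (G ∨ ¬N) only G is left, so G = True.
In (¬A ∨ ¬S) only ¬S is left, so S = False.
In (¬C ∨ ¬G) only ¬C is left, so C = False.
In (C ∨ M) only M is left, so M = True.
In (C ∨ H ∨ ¬M) only H is left, so H = True.
Set Q = True.
Set V = False.
Set D = False.
All clauses satisfied.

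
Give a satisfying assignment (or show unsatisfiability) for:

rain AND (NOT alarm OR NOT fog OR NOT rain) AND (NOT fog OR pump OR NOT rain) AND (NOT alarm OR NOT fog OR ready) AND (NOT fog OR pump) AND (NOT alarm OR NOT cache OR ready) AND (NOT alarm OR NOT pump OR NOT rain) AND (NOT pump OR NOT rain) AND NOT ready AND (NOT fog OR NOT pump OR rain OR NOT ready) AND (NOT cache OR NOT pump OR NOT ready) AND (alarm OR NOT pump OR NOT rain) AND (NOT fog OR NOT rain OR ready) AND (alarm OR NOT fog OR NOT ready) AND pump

No satisfying assignment exists.

Case pump = True:
  (rain) forces rain = True.
  Clause (NOT pump OR NOT rain) is falsified — contradiction.
Case pump = False:
  Clause (pump) is falsified — contradiction.
Both cases fail, so the formula is unsatisfiable.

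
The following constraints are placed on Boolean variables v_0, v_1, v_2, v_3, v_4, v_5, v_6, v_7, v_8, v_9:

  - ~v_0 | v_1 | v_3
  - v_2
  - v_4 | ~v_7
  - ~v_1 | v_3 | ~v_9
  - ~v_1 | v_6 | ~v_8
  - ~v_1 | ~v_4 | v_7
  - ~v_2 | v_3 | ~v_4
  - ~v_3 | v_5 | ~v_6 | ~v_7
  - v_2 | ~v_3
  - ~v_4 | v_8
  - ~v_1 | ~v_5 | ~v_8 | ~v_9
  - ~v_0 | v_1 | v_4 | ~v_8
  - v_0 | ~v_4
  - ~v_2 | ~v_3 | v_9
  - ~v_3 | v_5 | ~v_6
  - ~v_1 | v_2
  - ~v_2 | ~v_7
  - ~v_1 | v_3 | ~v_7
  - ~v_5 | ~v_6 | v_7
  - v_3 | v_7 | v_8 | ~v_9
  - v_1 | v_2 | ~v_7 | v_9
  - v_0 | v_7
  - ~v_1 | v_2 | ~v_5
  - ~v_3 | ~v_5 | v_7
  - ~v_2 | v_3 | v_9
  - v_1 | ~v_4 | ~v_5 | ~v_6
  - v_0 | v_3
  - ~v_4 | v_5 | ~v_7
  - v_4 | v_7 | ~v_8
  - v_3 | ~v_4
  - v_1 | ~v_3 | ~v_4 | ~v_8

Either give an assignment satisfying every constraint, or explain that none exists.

Unit clause (v_2) forces v_2 = True.
In (~v_2 | ~v_7) only ~v_7 is left, so v_7 = False.
In (v_0 | v_7) only v_0 is left, so v_0 = True.
Set v_1 = True.
  then (~v_1 | ~v_4 | v_7) forces v_4 = False.
  then (v_4 | v_7 | ~v_8) forces v_8 = False.
Try v_3 = False:
  (~v_1 | v_3 | ~v_9) forces v_9 = False.
  clause (~v_2 | v_3 | v_9) is falsified — backtrack.
So v_3 = True.
  then (~v_2 | ~v_3 | v_9) forces v_9 = True.
  then (~v_3 | ~v_5 | v_7) forces v_5 = False.
  then (~v_3 | v_5 | ~v_6) forces v_6 = False.
All clauses satisfied.

v_0=T, v_1=T, v_2=T, v_3=T, v_4=F, v_5=F, v_6=F, v_7=F, v_8=F, v_9=T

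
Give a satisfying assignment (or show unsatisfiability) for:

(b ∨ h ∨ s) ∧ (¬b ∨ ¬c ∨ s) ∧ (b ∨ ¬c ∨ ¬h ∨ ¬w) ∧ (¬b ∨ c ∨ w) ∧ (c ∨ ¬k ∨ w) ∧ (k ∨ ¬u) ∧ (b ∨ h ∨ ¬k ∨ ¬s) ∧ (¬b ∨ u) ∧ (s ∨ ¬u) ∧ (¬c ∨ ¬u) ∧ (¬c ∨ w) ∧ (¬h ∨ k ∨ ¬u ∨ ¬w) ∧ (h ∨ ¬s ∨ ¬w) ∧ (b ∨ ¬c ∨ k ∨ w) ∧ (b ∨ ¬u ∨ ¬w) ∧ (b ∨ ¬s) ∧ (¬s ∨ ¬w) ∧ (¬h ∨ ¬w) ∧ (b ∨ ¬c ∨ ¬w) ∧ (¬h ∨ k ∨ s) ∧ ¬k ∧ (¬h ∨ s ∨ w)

The formula is unsatisfiable.

Case k = True:
  Clause (¬k) is falsified — contradiction.
Case k = False:
  (k ∨ ¬u) forces u = False.
  (¬b ∨ u) forces b = False.
  (b ∨ ¬s) forces s = False.
  (b ∨ h ∨ s) forces h = True.
  Clause (¬h ∨ k ∨ s) is falsified — contradiction.
Both cases fail, so the formula is unsatisfiable.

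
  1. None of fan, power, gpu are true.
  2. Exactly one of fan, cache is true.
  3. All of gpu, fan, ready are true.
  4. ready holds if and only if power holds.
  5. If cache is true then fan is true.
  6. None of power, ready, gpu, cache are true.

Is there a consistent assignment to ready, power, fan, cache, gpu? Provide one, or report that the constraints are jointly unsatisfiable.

Case ready = True:
  Constraint (6) is violated (ready=T) — contradiction.
Case ready = False:
  Constraint (3) is violated (ready=F) — contradiction.
Both cases fail — unsatisfiable.

Unsatisfiable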